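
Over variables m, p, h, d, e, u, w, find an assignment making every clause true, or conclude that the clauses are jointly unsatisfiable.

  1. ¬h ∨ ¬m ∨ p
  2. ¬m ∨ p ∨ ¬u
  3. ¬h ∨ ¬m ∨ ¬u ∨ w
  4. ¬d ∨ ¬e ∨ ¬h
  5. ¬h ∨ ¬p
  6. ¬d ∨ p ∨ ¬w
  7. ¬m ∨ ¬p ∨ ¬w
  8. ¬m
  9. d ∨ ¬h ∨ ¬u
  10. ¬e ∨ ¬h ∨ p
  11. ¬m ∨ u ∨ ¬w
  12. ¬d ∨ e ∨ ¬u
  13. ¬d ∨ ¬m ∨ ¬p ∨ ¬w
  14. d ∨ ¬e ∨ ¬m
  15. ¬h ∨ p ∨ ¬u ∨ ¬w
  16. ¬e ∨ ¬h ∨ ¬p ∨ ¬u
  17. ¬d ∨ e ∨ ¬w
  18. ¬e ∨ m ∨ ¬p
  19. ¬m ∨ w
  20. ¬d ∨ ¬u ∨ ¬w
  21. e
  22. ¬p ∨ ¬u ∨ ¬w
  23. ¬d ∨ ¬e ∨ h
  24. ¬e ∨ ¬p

m = False, p = False, h = False, d = False, e = True, u = True, w = True

Unit clause (¬m) forces m = False.
Unit clause (e) forces e = True.
In (¬e ∨ ¬p) only ¬p is left, so p = False.
In (¬e ∨ ¬h ∨ p) only ¬h is left, so h = False.
In (¬d ∨ ¬e ∨ h) only ¬d is left, so d = False.
Set u = True.
Set w = True.
All clauses satisfied.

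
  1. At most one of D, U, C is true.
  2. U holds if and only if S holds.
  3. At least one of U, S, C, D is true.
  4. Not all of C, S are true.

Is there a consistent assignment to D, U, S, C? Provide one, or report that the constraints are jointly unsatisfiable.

D: True, U: False, S: False, C: False

  (1) {D, U, C}: 1 true — at most one ✓
  (2) U=F, S=F — same ✓
  (3) {U, S, C, D}: 1 true — at least one ✓
  (4) {C, S}: 0/2 true — not all ✓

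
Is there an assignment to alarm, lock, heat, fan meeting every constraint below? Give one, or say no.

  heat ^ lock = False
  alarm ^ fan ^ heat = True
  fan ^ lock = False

alarm = True; lock = False; heat = False; fan = False

heat ^ lock = F ^ F = False ✓
alarm ^ fan ^ heat = T ^ F ^ F = True ✓
fan ^ lock = F ^ F = False ✓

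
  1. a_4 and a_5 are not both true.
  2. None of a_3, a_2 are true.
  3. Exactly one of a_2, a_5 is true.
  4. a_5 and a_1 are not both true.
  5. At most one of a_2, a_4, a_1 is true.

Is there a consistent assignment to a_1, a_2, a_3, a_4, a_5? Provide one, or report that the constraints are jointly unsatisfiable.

a_1 = False, a_2 = False, a_3 = False, a_4 = False, a_5 = True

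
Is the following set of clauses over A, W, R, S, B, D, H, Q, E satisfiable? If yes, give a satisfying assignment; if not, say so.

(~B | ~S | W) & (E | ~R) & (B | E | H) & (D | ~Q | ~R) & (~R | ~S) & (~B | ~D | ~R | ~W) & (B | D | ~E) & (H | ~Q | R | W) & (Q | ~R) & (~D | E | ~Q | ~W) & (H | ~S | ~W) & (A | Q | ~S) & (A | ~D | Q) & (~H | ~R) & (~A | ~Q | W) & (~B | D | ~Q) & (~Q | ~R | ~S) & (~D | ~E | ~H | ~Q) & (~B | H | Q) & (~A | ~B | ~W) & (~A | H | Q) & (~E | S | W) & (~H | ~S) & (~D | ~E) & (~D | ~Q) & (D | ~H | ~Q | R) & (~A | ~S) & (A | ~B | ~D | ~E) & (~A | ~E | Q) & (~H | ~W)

Set A = True.
  then (~A | ~S) forces S = False.
Set W = False.
  then (~A | ~Q | W) forces Q = False.
  then (~A | H | Q) forces H = True.
  then (~E | S | W) forces E = False.
  then (E | ~R) forces R = False.
Set B = True.
Set D = False.
All clauses satisfied.

A=T; W=F; R=F; S=F; B=T; D=F; H=T; Q=F; E=F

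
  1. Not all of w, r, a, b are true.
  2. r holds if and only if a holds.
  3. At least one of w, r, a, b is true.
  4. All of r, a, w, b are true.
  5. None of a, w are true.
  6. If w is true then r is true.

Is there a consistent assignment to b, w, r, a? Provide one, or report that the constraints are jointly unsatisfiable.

Case w = True:
  Constraint (5) is violated (w=T) — contradiction.
Case w = False:
  Constraint (4) is violated (w=F) — contradiction.
Both cases fail — unsatisfiable.

No satisfying assignment exists.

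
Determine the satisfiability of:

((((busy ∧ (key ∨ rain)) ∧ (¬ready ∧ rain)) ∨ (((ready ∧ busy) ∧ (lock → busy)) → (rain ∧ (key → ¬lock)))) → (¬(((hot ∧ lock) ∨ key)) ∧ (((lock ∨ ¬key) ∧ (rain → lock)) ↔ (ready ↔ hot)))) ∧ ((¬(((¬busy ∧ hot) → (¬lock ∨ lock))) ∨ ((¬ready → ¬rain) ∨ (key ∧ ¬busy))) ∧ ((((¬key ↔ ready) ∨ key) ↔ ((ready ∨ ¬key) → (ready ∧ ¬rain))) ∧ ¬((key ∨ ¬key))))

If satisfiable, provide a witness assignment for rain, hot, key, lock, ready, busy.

Unsatisfiable — no assignment works.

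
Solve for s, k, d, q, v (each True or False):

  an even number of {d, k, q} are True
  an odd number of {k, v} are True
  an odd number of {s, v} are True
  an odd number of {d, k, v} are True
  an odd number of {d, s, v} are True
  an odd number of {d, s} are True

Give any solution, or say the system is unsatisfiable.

s: True, k: True, d: False, q: True, v: False

{d, k, q}: 2 true → even ✓
{k, v}: 1 true → odd ✓
{s, v}: 1 true → odd ✓
{d, k, v}: 1 true → odd ✓
{d, s, v}: 1 true → odd ✓
{d, s}: 1 true → odd ✓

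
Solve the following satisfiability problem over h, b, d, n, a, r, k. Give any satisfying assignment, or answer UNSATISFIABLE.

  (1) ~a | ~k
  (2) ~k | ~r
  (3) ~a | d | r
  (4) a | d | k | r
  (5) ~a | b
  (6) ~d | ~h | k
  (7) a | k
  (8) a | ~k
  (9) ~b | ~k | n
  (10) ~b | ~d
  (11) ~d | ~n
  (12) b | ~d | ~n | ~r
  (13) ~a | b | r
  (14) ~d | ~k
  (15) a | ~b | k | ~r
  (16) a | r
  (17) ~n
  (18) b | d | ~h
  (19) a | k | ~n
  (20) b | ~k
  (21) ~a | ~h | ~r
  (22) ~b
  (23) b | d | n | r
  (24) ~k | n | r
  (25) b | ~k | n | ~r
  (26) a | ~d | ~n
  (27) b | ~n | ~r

Unsatisfiable — no assignment works.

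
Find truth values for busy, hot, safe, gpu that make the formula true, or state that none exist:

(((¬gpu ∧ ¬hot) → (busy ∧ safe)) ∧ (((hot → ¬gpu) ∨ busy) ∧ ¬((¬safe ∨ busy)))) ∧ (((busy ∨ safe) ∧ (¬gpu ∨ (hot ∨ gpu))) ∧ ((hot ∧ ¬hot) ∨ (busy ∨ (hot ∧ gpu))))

Case busy = True: the conjunct ¬((¬safe ∨ busy)) becomes ¬((¬safe ∨ True)) = False.
Case busy = False: the formula simplifies to (¬((¬gpu ∧ ¬hot)) ∧ ((hot → ¬gpu) ∧ ¬(¬safe))) ∧ ((safe ∧ (¬gpu ∨ (hot ∨ gpu))) ∧ ((hot ∧ ¬hot) ∨ (hot ∧ gpu))).
  hot = True: simplifies to (¬gpu ∧ ¬(¬safe)) ∧ (safe ∧ gpu).
    gpu = True: the conjunct ¬gpu is False.
    gpu = False: the conjunct gpu is False.
  hot = False: the conjunct (hot ∧ ¬hot) ∨ (hot ∧ gpu) becomes (False ∧ True) ∨ (False ∧ gpu) = False.
Both cases fail — unsatisfiable.

The formula is unsatisfiable.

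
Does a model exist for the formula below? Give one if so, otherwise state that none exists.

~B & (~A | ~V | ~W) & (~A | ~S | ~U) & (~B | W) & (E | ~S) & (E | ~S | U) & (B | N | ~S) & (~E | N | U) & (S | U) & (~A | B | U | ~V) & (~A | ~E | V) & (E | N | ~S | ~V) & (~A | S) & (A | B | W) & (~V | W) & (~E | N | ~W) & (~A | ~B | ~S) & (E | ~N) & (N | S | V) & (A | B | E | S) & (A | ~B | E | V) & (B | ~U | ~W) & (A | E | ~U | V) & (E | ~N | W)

U = False, B = False, S = True, V = True, W = True, A = False, N = True, E = True

Unit clause (~B) forces B = False.
Set U = False.
  then (S | U) forces S = True.
  then (E | ~S) forces E = True.
  then (B | N | ~S) forces N = True.
Set V = True.
  then (~A | B | U | ~V) forces A = False.
  then (A | B | W) forces W = True.
All clauses satisfied.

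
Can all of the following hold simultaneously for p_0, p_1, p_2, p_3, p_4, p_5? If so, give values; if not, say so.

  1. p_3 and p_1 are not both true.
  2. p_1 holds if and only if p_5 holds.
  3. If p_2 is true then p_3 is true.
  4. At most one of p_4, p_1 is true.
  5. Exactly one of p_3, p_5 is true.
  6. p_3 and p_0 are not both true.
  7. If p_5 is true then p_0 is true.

p_0 = False, p_1 = False, p_2 = False, p_3 = True, p_4 = True, p_5 = False

  (1) p_3=T, p_1=F — not both ✓
  (2) p_1=F, p_5=F — same ✓
  (3) p_2=F ⇒ p_3: vacuous ✓
  (4) {p_4, p_1}: 1 true — at most one ✓
  (5) {p_3, p_5}: 1 true — exactly one ✓
  (6) p_3=T, p_0=F — not both ✓
  (7) p_5=F ⇒ p_0: vacuous ✓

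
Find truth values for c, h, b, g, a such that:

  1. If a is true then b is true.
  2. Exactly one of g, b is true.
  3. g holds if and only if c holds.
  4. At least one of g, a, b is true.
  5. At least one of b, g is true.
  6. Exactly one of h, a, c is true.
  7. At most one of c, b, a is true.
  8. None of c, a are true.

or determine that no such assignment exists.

c=F, h=T, b=T, g=F, a=F

  (1) a=F ⇒ b: vacuous ✓
  (2) {g, b}: 1 true — exactly one ✓
  (3) g=F, c=F — same ✓
  (4) {g, a, b}: 1 true — at least one ✓
  (5) {b, g}: 1 true — at least one ✓
  (6) {h, a, c}: 1 true — exactly one ✓
  (7) {c, b, a}: 1 true — at most one ✓
  (8) {c, a}: 0 true — none ✓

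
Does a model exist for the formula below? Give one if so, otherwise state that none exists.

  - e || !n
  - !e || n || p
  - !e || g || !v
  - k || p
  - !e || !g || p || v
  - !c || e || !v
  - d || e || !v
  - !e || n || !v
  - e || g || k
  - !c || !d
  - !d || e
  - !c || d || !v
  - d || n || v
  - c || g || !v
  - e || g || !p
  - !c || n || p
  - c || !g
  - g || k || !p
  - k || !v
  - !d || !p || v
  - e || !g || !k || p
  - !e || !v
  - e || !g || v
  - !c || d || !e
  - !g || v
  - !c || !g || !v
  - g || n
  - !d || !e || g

Set p = True.
Set e = True.
  then (!e || !v) forces v = False.
  then (!g || v) forces g = False.
  then (g || n) forces n = True.
  then (!d || !e || g) forces d = False.
  then (g || k || !p) forces k = True.
  then (!c || d || !e) forces c = False.
All clauses satisfied.

p=T, e=T, c=F, g=F, d=F, k=T, n=T, v=F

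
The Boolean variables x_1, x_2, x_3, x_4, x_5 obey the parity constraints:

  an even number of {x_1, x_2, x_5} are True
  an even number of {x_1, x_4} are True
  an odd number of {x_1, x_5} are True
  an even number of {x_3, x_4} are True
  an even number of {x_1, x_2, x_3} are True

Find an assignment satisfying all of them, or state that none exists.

No satisfying assignment exists.

Adding constraints 1, 2, 3, 4, 5 mod 2: every variable appears an even number of times on the left, so the left side is 0.
But the right sides sum to 1 (mod 2). 0 ≠ 1 — the system is inconsistent.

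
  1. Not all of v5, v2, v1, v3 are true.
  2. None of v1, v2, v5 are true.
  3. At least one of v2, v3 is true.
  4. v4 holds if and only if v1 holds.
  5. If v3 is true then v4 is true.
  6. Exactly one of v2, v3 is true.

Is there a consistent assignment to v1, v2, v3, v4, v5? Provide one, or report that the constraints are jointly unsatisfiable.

Case v1 = True:
  Constraint (2) is violated (v1=T) — contradiction.
Case v1 = False:
  (2) forces v2 = False.
  (2) forces v5 = False.
  (3) with v2=F forces v3 = True.
  (4) with v1=F forces v4 = False.
  Constraint (5) is violated (v3=T, v4=F) — contradiction.
Both cases fail — unsatisfiable.

Unsatisfiable — no assignment works.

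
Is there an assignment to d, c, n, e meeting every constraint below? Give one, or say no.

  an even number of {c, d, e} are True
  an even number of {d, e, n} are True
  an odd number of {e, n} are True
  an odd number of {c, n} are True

The formula is unsatisfiable.

Adding constraints 1, 2, 4 mod 2: every variable appears an even number of times on the left, so the left side is 0.
But the right sides sum to 1 (mod 2). 0 ≠ 1 — the system is inconsistent.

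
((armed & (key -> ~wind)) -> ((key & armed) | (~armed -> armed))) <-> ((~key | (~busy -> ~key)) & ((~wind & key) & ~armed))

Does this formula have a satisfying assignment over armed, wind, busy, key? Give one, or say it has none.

armed: False; wind: False; busy: True; key: True

  ((armed & (key -> ~wind)) -> ((key & armed) | (~armed -> armed))) <-> ((~key | (~busy -> ~key)) & ((~wind & key) & ~armed)) = True
    (armed & (key -> ~wind)) -> ((key & armed) | (~armed -> armed)) = True
      armed & (key -> ~wind) = False
        key -> ~wind = True
          ~wind = True
      (key & armed) | (~armed -> armed) = False
        key & armed = False
        ~armed -> armed = False
          ~armed = True
    (~key | (~busy -> ~key)) & ((~wind & key) & ~armed) = True
      ~key | (~busy -> ~key) = True
        ~key = False
        ~busy -> ~key = True
          ~busy = False
          ~key = False
      (~wind & key) & ~armed = True
        ~wind & key = True
          ~wind = True
        ~armed = True
The formula evaluates to True.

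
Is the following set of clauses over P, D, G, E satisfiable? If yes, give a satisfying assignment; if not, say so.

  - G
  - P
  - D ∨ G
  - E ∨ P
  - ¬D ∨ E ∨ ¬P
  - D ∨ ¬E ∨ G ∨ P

Unit clause (G) forces G = True.
Unit clause (P) forces P = True.
Set D = False.
Set E = False.
Check each clause:
  (G): G holds.
  (P): P holds.
  (D ∨ G): G holds.
  (E ∨ P): P holds.
  (¬D ∨ E ∨ ¬P): ¬D holds.
  (D ∨ ¬E ∨ G ∨ P): ¬E holds.
All clauses satisfied.

P=T; D=F; G=T; E=F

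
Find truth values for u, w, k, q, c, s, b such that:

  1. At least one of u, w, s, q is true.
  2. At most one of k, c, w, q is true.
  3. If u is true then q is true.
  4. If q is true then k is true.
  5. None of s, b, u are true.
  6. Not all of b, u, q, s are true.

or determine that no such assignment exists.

u=F, w=T, k=F, q=F, c=F, s=F, b=F

  (1) {u, w, s, q}: 1 true — at least one ✓
  (2) {k, c, w, q}: 1 true — at most one ✓
  (3) u=F ⇒ q: vacuous ✓
  (4) q=F ⇒ k: vacuous ✓
  (5) {s, b, u}: 0 true — none ✓
  (6) {b, u, q, s}: 0/4 true — not all ✓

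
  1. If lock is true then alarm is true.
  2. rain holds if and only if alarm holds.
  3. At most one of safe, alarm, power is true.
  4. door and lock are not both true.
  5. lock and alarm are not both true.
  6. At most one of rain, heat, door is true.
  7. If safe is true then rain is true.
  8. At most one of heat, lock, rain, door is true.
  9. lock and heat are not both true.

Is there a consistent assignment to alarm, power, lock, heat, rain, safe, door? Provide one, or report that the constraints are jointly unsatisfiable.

alarm = False, power = False, lock = False, heat = False, rain = False, safe = False, door = False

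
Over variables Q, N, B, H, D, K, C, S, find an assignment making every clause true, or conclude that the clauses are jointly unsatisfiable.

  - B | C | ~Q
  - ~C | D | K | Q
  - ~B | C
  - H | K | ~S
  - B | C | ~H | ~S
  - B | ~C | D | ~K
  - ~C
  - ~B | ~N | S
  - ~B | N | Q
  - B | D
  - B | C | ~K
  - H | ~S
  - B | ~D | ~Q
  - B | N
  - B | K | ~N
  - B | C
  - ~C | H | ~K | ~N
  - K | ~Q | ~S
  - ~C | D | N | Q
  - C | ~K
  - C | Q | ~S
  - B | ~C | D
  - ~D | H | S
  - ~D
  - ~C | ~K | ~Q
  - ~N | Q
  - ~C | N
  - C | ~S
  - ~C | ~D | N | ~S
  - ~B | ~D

Unsatisfiable — no assignment works.

Case C = True:
  Clause (~C) is falsified — contradiction.
Case C = False:
  (~B | C) forces B = False.
  Clause (B | C) is falsified — contradiction.
Both cases fail, so the formula is unsatisfiable.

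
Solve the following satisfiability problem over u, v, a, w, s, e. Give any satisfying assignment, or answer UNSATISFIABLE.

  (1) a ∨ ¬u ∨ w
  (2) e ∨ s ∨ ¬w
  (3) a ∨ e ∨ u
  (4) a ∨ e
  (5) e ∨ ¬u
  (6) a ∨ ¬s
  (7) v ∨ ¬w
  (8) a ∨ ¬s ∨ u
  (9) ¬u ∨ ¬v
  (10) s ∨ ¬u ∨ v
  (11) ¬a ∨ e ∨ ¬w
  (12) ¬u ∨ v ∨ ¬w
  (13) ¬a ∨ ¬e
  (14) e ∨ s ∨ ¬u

Try u = True:
  (e ∨ ¬u) forces e = True.
  (¬u ∨ ¬v) forces v = False.
  (v ∨ ¬w) forces w = False.
  (a ∨ ¬u ∨ w) forces a = True.
  clause (¬a ∨ ¬e) is falsified — backtrack.
So u = False.
Set v = True.
Set a = True.
  then (¬a ∨ ¬e) forces e = False.
  then (¬a ∨ e ∨ ¬w) forces w = False.
Set s = True.
All clauses satisfied.

u: False, v: True, a: True, w: False, s: True, e: False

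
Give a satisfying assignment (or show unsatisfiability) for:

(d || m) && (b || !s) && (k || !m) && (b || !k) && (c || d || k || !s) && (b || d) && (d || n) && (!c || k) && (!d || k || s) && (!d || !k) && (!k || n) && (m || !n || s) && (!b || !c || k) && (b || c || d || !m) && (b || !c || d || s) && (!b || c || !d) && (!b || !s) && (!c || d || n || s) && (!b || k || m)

Try b = False:
  (b || !s) forces s = False.
  (b || !k) forces k = False.
  (k || !m) forces m = False.
  (d || m) forces d = True.
  clause (!d || k || s) is falsified — backtrack.
So b = True.
  then (!b || !s) forces s = False.
Set d = False.
  then (d || m) forces m = True.
  then (k || !m) forces k = True.
  then (d || n) forces n = True.
Set c = True.
All clauses satisfied.

b = True, s = False, d = False, k = True, c = True, n = True, m = True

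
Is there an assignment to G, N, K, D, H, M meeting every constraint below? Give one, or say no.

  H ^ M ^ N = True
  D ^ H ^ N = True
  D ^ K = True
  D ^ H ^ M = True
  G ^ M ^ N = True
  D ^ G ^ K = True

Adding constraints 2, 3, 4, 5, 6 mod 2: every variable appears an even number of times on the left, so the left side is 0.
But the right sides sum to 1 (mod 2). 0 ≠ 1 — the system is inconsistent.

No satisfying assignment exists.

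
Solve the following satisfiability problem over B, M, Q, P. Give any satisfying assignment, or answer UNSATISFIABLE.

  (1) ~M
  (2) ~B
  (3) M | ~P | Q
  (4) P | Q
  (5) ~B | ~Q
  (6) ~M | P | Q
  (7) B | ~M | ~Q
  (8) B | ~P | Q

B: False; M: False; Q: True; P: True

Unit clause (~M) forces M = False.
Unit clause (~B) forces B = False.
Try Q = False:
  (M | ~P | Q) forces P = False.
  clause (P | Q) is falsified — backtrack.
So Q = True.
Set P = True.
Check each clause:
  (~M): ~M holds.
  (~B): ~B holds.
  (M | ~P | Q): Q holds.
  (P | Q): P holds.
  (~B | ~Q): ~B holds.
  (~M | P | Q): ~M holds.
  (B | ~M | ~Q): ~M holds.
  (B | ~P | Q): Q holds.
All clauses satisfied.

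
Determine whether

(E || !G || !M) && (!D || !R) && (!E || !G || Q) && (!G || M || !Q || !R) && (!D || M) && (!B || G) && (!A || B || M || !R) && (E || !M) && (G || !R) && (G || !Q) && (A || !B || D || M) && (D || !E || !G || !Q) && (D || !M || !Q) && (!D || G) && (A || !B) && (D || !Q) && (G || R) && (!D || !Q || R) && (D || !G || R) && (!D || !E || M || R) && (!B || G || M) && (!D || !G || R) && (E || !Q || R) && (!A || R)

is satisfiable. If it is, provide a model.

Try D = True:
  (!D || !R) forces R = False.
  (!D || M) forces M = True.
  (E || !M) forces E = True.
  (!D || G) forces G = True.
  clause (!D || !G || R) is falsified — backtrack.
So D = False.
  then (D || !Q) forces Q = False.
Set G = True.
  then (!E || !G || Q) forces E = False.
  then (E || !M) forces M = False.
  then (D || !G || R) forces R = True.
Set A = False.
  then (A || !B || D || M) forces B = False.
All clauses satisfied.

D=F; G=T; R=T; Q=F; E=F; A=F; B=F; M=F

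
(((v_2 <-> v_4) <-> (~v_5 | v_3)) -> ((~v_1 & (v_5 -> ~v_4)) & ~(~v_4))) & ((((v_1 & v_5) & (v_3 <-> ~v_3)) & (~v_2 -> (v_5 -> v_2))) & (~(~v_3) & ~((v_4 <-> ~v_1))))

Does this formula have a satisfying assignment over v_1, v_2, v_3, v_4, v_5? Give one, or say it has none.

The conjunct v_3 <-> ~v_3 is unsatisfiable on its own:
  v_3=F: evaluates to False.
  v_3=T: evaluates to False.
So the whole conjunction is unsatisfiable.

No satisfying assignment exists.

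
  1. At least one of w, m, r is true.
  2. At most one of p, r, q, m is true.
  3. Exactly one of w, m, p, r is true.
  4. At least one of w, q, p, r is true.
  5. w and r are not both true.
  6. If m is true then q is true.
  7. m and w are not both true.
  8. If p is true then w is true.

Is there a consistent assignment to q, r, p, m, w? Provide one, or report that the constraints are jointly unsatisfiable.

q=F; r=T; p=F; m=F; w=F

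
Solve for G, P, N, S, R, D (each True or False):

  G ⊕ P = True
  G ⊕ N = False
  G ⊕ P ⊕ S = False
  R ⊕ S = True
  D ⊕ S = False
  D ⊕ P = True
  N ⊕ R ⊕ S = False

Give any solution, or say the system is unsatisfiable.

G: True; P: False; N: True; S: True; R: False; D: True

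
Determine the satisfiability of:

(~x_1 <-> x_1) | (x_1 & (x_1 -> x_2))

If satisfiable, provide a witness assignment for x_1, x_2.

x_1: True; x_2: True

  (~x_1 <-> x_1) | (x_1 & (x_1 -> x_2)) = True
    ~x_1 <-> x_1 = False
      ~x_1 = False
    x_1 & (x_1 -> x_2) = True
      x_1 -> x_2 = True
The formula evaluates to True.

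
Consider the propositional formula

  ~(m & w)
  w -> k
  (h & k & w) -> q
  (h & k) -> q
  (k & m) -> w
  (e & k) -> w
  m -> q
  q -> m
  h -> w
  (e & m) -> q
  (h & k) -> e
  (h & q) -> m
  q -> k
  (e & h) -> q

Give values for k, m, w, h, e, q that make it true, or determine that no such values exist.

Set k = False.
  then (k | ~q) forces q = False.
  then (~m | q) forces m = False.
  then (k | ~w) forces w = False.
  then (~h | w) forces h = False.
Set e = False.
All clauses satisfied.

k: False, m: False, w: False, h: False, e: False, q: False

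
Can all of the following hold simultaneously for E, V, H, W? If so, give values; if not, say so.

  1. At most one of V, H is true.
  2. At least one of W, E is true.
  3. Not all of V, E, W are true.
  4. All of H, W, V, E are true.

No satisfying assignment exists.

Case V = True:
  (1) with V=T forces H = False.
  Constraint (4) is violated (H=F) — contradiction.
Case V = False:
  Constraint (4) is violated (V=F) — contradiction.
Both cases fail — unsatisfiable.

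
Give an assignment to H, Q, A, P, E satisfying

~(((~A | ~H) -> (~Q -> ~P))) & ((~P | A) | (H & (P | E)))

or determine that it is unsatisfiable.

H: False, Q: False, A: True, P: True, E: False

  ~(((~A | ~H) -> (~Q -> ~P))) = True
    (~A | ~H) -> (~Q -> ~P) = False
      ~A | ~H = True
        ~A = False
        ~H = True
      ~Q -> ~P = False
        ~Q = True
        ~P = False
  (~P | A) | (H & (P | E)) = True
    ~P | A = True
      ~P = False
    H & (P | E) = False
      P | E = True
Both conjuncts True, so the formula holds.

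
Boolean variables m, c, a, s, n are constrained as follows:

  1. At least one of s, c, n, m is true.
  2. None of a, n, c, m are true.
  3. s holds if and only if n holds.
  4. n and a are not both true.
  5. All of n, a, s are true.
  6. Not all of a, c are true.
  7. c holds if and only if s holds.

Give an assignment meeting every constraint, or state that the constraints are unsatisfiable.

The formula is unsatisfiable.

Case a = True:
  Constraint (2) is violated (a=T) — contradiction.
Case a = False:
  Constraint (5) is violated (a=F) — contradiction.
Both cases fail — unsatisfiable.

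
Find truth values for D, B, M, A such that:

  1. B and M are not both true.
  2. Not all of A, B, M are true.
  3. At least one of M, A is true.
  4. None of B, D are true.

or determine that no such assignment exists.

D: False, B: False, M: True, A: True

  (1) B=F, M=T — not both ✓
  (2) {A, B, M}: 2/3 true — not all ✓
  (3) {M, A}: 2 true — at least one ✓
  (4) {B, D}: 0 true — none ✓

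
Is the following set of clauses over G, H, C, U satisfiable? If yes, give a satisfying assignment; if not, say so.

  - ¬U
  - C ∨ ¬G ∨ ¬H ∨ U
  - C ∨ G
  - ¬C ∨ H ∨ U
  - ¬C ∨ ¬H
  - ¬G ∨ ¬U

G = True, H = False, C = False, U = False

Unit clause (¬U) forces U = False.
Try G = False:
  (C ∨ G) forces C = True.
  (¬C ∨ H ∨ U) forces H = True.
  clause (¬C ∨ ¬H) is falsified — backtrack.
So G = True.
Set H = False.
  then (¬C ∨ H ∨ U) forces C = False.
Check each clause:
  (¬U): ¬U holds.
  (C ∨ ¬G ∨ ¬H ∨ U): ¬H holds.
  (C ∨ G): G holds.
  (¬C ∨ H ∨ U): ¬C holds.
  (¬C ∨ ¬H): ¬C holds.
  (¬G ∨ ¬U): ¬U holds.
All clauses satisfied.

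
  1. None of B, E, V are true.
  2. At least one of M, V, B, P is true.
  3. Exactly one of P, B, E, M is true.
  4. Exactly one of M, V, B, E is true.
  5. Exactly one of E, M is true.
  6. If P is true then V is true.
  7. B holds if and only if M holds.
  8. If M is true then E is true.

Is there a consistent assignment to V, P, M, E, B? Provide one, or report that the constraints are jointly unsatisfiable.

Unsatisfiable — no assignment works.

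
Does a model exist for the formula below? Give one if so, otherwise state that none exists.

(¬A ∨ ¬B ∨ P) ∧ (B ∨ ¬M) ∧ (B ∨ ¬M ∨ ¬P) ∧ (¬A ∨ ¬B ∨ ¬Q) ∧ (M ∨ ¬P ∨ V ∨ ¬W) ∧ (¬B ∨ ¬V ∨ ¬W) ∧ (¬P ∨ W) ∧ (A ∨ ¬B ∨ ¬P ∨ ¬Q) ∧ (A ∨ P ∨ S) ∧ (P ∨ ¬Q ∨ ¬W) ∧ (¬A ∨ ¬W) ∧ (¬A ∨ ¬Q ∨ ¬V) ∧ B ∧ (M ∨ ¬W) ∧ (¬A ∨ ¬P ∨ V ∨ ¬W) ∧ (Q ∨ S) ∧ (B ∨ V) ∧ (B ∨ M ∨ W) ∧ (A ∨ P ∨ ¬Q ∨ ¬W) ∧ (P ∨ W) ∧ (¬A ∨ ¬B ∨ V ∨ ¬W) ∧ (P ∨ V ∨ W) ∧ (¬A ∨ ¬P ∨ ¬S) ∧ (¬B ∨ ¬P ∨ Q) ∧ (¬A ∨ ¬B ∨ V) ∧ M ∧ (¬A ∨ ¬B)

Unit clause (B) forces B = True.
Unit clause (M) forces M = True.
In (¬A ∨ ¬B) only ¬A is left, so A = False.
Try V = True:
  (¬B ∨ ¬V ∨ ¬W) forces W = False.
  (¬P ∨ W) forces P = False.
  clause (P ∨ W) is falsified — backtrack.
So V = False.
Set W = True.
Set Q = False.
  then (Q ∨ S) forces S = True.
  then (¬B ∨ ¬P ∨ Q) forces P = False.
All clauses satisfied.

V: False, A: False, W: True, Q: False, M: True, B: True, P: False, S: True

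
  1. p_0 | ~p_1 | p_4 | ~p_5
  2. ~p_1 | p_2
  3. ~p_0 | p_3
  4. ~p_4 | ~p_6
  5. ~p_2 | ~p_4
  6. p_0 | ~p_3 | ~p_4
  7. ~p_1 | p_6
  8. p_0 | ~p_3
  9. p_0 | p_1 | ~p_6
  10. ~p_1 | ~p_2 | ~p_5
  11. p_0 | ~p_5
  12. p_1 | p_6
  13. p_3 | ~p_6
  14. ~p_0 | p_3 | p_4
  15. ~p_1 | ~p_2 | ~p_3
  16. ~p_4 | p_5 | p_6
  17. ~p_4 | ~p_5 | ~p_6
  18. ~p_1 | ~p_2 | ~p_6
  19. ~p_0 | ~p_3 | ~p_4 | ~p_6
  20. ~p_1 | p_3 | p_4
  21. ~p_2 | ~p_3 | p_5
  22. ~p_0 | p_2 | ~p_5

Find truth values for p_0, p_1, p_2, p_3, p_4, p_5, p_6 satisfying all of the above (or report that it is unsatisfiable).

Try p_0 = False:
  (p_0 | ~p_3) forces p_3 = False.
  (p_0 | ~p_5) forces p_5 = False.
  (p_3 | ~p_6) forces p_6 = False.
  (~p_1 | p_6) forces p_1 = False.
  clause (p_1 | p_6) is falsified — backtrack.
So p_0 = True.
  then (~p_0 | p_3) forces p_3 = True.
Try p_1 = True:
  (~p_1 | p_2) forces p_2 = True.
  clause (~p_1 | ~p_2 | ~p_3) is falsified — backtrack.
So p_1 = False.
  then (p_1 | p_6) forces p_6 = True.
  then (~p_0 | ~p_3 | ~p_4 | ~p_6) forces p_4 = False.
Set p_2 = True.
  then (~p_2 | ~p_3 | p_5) forces p_5 = True.
All clauses satisfied.

p_0 = True, p_1 = False, p_2 = True, p_3 = True, p_4 = False, p_5 = True, p_6 = True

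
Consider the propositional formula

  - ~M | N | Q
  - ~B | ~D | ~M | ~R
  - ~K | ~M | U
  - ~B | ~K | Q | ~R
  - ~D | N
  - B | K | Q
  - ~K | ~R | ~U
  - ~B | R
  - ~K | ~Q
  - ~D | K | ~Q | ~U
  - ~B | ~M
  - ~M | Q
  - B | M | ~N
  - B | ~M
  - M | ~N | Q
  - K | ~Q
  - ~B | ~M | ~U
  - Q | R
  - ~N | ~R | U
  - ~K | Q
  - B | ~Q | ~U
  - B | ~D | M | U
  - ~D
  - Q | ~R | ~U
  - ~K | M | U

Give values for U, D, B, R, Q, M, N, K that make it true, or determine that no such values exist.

U = False, D = False, B = True, R = True, Q = False, M = False, N = False, K = False

Unit clause (~D) forces D = False.
Set U = False.
Try B = False:
  (B | ~M) forces M = False.
  (B | M | ~N) forces N = False.
  (~K | M | U) forces K = False.
  (B | K | Q) forces Q = True.
  clause (K | ~Q) is falsified — backtrack.
So B = True.
  then (~B | R) forces R = True.
  then (~B | ~M) forces M = False.
  then (~N | ~R | U) forces N = False.
  then (~K | M | U) forces K = False.
  then (K | ~Q) forces Q = False.
All clauses satisfied.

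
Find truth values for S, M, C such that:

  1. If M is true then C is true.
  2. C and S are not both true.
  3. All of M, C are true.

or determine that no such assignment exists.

S = False, M = True, C = True

  (1) M=T ⇒ C: T ✓
  (2) C=T, S=F — not both ✓
  (3) {M, C}: all 2 true ✓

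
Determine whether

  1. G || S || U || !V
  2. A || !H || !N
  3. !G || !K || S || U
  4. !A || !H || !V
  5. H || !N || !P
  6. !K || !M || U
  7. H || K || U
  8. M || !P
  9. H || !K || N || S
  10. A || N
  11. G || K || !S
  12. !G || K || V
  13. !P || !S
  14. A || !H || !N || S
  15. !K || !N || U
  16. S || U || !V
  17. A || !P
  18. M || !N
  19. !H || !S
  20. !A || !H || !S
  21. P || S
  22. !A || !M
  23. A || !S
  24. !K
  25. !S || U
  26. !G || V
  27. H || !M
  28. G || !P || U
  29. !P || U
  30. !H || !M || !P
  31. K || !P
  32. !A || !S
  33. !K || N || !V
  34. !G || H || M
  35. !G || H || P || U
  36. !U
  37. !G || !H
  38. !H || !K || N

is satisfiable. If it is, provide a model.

Case H = True:
  (!H || !S) forces S = False.
  (P || S) forces P = True.
  (M || !P) forces M = True.
  Clause (!H || !M || !P) is falsified — contradiction.
Case H = False:
  (!K) forces K = False.
  (H || K || U) forces U = True.
  Clause (!U) is falsified — contradiction.
Both cases fail, so the formula is unsatisfiable.

UNSATISFIABLE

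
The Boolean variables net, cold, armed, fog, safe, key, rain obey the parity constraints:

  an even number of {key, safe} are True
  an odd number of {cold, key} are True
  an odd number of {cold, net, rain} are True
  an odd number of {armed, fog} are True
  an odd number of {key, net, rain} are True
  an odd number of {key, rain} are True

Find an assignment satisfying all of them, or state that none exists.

Unsatisfiable

Adding constraints 2, 3, 5 mod 2: every variable appears an even number of times on the left, so the left side is 0.
But the right sides sum to 1 (mod 2). 0 ≠ 1 — the system is inconsistent.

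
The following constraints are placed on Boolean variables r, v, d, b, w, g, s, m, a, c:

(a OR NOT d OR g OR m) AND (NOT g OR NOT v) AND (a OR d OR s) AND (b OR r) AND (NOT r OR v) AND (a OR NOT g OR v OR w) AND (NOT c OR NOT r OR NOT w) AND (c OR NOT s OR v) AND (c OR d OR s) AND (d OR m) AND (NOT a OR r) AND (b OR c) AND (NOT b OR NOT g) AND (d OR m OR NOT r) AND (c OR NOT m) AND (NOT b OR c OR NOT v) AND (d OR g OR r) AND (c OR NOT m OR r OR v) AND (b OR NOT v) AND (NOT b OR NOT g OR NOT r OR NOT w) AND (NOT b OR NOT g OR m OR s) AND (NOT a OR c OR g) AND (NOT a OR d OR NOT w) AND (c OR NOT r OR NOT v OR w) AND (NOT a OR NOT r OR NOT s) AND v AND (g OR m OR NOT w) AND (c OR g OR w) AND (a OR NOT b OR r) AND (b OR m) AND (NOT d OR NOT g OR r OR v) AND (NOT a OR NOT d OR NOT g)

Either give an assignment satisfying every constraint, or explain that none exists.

Unit clause (v) forces v = True.
In (NOT g OR NOT v) only NOT g is left, so g = False.
In (b OR NOT v) only b is left, so b = True.
In (NOT b OR c OR NOT v) only c is left, so c = True.
Set r = True.
  then (NOT c OR NOT r OR NOT w) forces w = False.
Set d = False.
  then (d OR m) forces m = True.
Set s = False.
  then (a OR d OR s) forces a = True.
All clauses satisfied.

r = True, v = True, d = False, b = True, w = False, g = False, s = False, m = True, a = True, c = True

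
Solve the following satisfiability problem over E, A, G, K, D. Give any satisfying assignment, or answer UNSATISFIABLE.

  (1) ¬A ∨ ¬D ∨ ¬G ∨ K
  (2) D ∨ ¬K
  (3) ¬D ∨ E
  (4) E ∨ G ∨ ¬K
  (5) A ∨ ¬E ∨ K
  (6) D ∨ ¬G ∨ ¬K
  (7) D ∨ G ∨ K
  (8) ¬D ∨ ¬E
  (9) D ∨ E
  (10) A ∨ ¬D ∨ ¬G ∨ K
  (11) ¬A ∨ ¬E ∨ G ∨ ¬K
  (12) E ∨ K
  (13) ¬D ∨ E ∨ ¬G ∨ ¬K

E = True; A = True; G = True; K = False; D = False

Try E = False:
  (¬D ∨ E) forces D = False.
  clause (D ∨ E) is falsified — backtrack.
So E = True.
  then (¬D ∨ ¬E) forces D = False.
  then (D ∨ ¬K) forces K = False.
  then (A ∨ ¬E ∨ K) forces A = True.
  then (D ∨ G ∨ K) forces G = True.
All clauses satisfied.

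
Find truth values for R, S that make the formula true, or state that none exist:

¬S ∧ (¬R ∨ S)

R=F, S=F

  ¬S = True
  ¬R ∨ S = True
    ¬R = True
Both conjuncts True, so the formula holds.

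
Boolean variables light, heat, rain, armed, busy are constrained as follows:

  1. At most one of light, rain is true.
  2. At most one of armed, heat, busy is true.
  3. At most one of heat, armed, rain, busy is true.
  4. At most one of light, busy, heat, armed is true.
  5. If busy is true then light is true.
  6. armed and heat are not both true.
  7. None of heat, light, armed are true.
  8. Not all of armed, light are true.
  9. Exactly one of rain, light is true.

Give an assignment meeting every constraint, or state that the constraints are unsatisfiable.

light: False, heat: False, rain: True, armed: False, busy: False

  (1) {light, rain}: 1 true — at most one ✓
  (2) {armed, heat, busy}: 0 true — at most one ✓
  (3) {heat, armed, rain, busy}: 1 true — at most one ✓
  (4) {light, busy, heat, armed}: 0 true — at most one ✓
  (5) busy=F ⇒ light: vacuous ✓
  (6) armed=F, heat=F — not both ✓
  (7) {heat, light, armed}: 0 true — none ✓
  (8) {armed, light}: 0/2 true — not all ✓
  (9) {rain, light}: 1 true — exactly one ✓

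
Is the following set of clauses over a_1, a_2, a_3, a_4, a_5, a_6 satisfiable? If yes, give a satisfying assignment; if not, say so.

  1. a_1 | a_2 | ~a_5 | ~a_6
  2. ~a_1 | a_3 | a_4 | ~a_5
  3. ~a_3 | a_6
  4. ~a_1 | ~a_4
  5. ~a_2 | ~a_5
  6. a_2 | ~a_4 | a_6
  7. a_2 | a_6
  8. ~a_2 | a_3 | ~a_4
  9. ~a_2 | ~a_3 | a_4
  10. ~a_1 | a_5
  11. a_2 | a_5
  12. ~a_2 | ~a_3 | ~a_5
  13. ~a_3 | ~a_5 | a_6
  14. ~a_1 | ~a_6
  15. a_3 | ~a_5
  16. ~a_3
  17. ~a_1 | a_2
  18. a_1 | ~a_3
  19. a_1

UNSATISFIABLE

Case a_3 = True:
  Clause (~a_3) is falsified — contradiction.
Case a_3 = False:
  (a_3 | ~a_5) forces a_5 = False.
  (~a_1 | a_5) forces a_1 = False.
  Clause (a_1) is falsified — contradiction.
Both cases fail, so the formula is unsatisfiable.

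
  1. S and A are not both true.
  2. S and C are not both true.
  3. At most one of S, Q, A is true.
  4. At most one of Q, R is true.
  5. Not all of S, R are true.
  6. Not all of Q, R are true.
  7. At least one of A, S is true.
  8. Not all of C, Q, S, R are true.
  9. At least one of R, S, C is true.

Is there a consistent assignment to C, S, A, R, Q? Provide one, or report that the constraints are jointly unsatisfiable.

C=T; S=F; A=T; R=F; Q=F

  (1) S=F, A=T — not both ✓
  (2) S=F, C=T — not both ✓
  (3) {S, Q, A}: 1 true — at most one ✓
  (4) {Q, R}: 0 true — at most one ✓
  (5) {S, R}: 0/2 true — not all ✓
  (6) {Q, R}: 0/2 true — not all ✓
  (7) {A, S}: 1 true — at least one ✓
  (8) {C, Q, S, R}: 1/4 true — not all ✓
  (9) {R, S, C}: 1 true — at least one ✓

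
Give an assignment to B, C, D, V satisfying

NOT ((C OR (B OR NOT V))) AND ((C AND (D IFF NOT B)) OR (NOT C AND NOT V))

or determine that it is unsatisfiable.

UNSATISFIABLE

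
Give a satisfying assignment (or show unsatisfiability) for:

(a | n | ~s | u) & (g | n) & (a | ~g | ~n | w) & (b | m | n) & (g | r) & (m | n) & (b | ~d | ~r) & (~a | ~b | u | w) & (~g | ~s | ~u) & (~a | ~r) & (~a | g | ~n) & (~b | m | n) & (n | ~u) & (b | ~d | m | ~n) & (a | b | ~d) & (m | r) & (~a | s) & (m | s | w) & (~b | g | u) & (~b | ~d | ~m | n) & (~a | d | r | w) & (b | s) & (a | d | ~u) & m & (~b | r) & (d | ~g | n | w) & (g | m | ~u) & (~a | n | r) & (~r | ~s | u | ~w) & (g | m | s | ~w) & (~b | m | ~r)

Unit clause (m) forces m = True.
Set u = True.
  then (n | ~u) forces n = True.
Set w = False.
Set s = True.
  then (~g | ~s | ~u) forces g = False.
  then (~a | g | ~n) forces a = False.
  then (a | d | ~u) forces d = True.
  then (g | r) forces r = True.
  then (b | ~d | ~r) forces b = True.
All clauses satisfied.

u = True, w = False, n = True, m = True, s = True, d = True, b = True, g = False, a = False, r = True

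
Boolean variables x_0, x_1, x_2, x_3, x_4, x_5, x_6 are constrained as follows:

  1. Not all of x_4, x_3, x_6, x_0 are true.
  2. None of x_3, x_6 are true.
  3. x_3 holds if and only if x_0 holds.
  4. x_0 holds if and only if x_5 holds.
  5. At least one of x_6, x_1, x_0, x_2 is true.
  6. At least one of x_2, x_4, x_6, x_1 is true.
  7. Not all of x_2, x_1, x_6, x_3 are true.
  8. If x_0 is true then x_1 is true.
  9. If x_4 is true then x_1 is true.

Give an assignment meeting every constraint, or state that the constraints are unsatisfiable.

x_0 = False; x_1 = True; x_2 = True; x_3 = False; x_4 = True; x_5 = False; x_6 = False

  (1) {x_4, x_3, x_6, x_0}: 1/4 true — not all ✓
  (2) {x_3, x_6}: 0 true — none ✓
  (3) x_3=F, x_0=F — same ✓
  (4) x_0=F, x_5=F — same ✓
  (5) {x_6, x_1, x_0, x_2}: 2 true — at least one ✓
  (6) {x_2, x_4, x_6, x_1}: 3 true — at least one ✓
  (7) {x_2, x_1, x_6, x_3}: 2/4 true — not all ✓
  (8) x_0=F ⇒ x_1: vacuous ✓
  (9) x_4=T ⇒ x_1: T ✓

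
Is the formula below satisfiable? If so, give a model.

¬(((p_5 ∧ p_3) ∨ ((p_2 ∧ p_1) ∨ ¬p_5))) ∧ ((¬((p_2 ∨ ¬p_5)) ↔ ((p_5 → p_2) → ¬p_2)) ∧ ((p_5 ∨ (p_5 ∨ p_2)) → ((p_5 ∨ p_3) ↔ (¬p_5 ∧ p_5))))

UNSATISFIABLE

Case p_5 = True: the conjunct (p_5 ∨ (p_5 ∨ p_2)) → ((p_5 ∨ p_3) ↔ (¬p_5 ∧ p_5)) becomes (True ∨ True) → (True ↔ False) = False.
Case p_5 = False: the conjunct ¬(((p_5 ∧ p_3) ∨ ((p_2 ∧ p_1) ∨ ¬p_5))) becomes ¬((False ∨ True)) = False.
Both cases fail — unsatisfiable.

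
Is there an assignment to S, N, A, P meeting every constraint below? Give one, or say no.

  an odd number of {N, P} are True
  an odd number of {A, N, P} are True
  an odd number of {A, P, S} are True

S = True, N = True, A = False, P = False

{N, P}: 1 true → odd ✓
{A, N, P}: 1 true → odd ✓
{A, P, S}: 1 true → odd ✓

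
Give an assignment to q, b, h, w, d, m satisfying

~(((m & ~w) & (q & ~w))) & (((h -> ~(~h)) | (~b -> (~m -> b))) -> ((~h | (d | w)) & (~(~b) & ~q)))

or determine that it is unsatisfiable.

q: False; b: True; h: True; w: True; d: False; m: False

  ~(((m & ~w) & (q & ~w))) = True
    (m & ~w) & (q & ~w) = False
      m & ~w = False
        ~w = False
      q & ~w = False
        ~w = False
  ((h -> ~(~h)) | (~b -> (~m -> b))) -> ((~h | (d | w)) & (~(~b) & ~q)) = True
    (h -> ~(~h)) | (~b -> (~m -> b)) = True
      h -> ~(~h) = True
        ~(~h) = True
          ~h = False
      ~b -> (~m -> b) = True
        ~b = False
        ~m -> b = True
          ~m = True
    (~h | (d | w)) & (~(~b) & ~q) = True
      ~h | (d | w) = True
        ~h = False
        d | w = True
      ~(~b) & ~q = True
        ~(~b) = True
          ~b = False
        ~q = True
Both conjuncts True, so the formula holds.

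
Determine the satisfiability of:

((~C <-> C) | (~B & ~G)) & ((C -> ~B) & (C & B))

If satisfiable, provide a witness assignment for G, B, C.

Case B = True: the formula simplifies to (~C <-> C) & (~C & C).
  C = True: the conjunct ~C <-> C becomes ~True <-> True = False.
  C = False: the conjunct ~C <-> C becomes ~False <-> False = False.
Case B = False: the conjunct B is False.
Both cases fail — unsatisfiable.

The formula is unsatisfiable.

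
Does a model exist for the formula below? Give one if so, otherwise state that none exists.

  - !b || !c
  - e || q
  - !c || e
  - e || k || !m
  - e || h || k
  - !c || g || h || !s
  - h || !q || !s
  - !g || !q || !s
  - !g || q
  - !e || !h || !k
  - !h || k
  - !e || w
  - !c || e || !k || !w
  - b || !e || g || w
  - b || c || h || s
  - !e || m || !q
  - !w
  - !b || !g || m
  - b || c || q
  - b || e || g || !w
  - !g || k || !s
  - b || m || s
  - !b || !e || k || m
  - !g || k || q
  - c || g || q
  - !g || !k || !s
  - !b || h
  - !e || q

c = False, h = True, e = False, g = False, b = True, m = True, s = False, q = True, w = False, k = True

Unit clause (!w) forces w = False.
In (!e || w) only !e is left, so e = False.
In (e || q) only q is left, so q = True.
In (!c || e) only !c is left, so c = False.
Try h = False:
  (e || h || k) forces k = True.
  (h || !q || !s) forces s = False.
  (b || c || h || s) forces b = True.
  clause (!b || h) is falsified — backtrack.
So h = True.
  then (!h || k) forces k = True.
Set g = False.
Set b = True.
Set m = True.
Set s = False.
All clauses satisfied.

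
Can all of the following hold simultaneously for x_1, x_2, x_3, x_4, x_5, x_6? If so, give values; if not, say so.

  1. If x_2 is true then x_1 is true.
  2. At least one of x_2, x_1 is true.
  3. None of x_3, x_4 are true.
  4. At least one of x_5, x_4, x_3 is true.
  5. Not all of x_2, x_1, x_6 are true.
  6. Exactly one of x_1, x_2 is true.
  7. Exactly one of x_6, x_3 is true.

x_1 = True; x_2 = False; x_3 = False; x_4 = False; x_5 = True; x_6 = True

  (1) x_2=F ⇒ x_1: vacuous ✓
  (2) {x_2, x_1}: 1 true — at least one ✓
  (3) {x_3, x_4}: 0 true — none ✓
  (4) {x_5, x_4, x_3}: 1 true — at least one ✓
  (5) {x_2, x_1, x_6}: 2/3 true — not all ✓
  (6) {x_1, x_2}: 1 true — exactly one ✓
  (7) {x_6, x_3}: 1 true — exactly one ✓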